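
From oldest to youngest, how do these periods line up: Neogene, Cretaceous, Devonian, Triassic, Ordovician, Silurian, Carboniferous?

Era membership (oldest first within each) — Paleozoic: Ordovician, Silurian, Devonian, Carboniferous; Mesozoic: Triassic, Cretaceous; Cenozoic: Neogene. Paleozoic precedes Mesozoic, which precedes Cenozoic. Concatenating the groups in that era order gives oldest to youngest directly.

Ordovician, Silurian, Devonian, Carboniferous, Triassic, Cretaceous, Neogene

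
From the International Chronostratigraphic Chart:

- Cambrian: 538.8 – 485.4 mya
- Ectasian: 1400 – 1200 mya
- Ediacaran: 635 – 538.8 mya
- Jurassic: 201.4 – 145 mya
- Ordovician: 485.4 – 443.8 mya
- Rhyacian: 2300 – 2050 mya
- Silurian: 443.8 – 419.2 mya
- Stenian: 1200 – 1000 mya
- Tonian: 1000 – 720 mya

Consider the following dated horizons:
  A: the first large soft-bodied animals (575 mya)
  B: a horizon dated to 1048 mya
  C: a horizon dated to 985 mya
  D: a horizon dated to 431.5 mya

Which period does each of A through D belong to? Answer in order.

Match each age against the start–end ranges in the excerpt: A = 575 Ma → Ediacaran (635–538.8); B = 1048 Ma → Stenian (1200–1000); C = 985 Ma → Tonian (1000–720); D = 431.5 Ma → Silurian (443.8–419.2).

A — Ediacaran; B — Stenian; C — Tonian; D — Silurian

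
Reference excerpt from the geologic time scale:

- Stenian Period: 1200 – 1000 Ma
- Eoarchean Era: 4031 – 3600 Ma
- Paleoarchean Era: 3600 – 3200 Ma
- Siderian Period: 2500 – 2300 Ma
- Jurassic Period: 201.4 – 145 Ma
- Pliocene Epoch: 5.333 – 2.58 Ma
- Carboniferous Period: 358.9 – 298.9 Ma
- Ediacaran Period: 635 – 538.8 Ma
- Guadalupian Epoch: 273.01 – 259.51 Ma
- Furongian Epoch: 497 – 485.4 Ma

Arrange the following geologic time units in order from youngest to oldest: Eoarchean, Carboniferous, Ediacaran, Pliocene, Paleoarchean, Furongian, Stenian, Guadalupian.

Pliocene, Guadalupian, Carboniferous, Furongian, Ediacaran, Stenian, Paleoarchean, Eoarchean

Read off each span (Ma): Eoarchean 4031–3600; Carboniferous 358.9–298.9; Ediacaran 635–538.8; Pliocene 5.333–2.58; Paleoarchean 3600–3200; Furongian 497–485.4; Stenian 1200–1000; Guadalupian 273.01–259.51.
Larger Ma is older, so oldest→youngest is Eoarchean, Paleoarchean, Stenian, Ediacaran, Furongian, Carboniferous, Guadalupian, Pliocene; reverse it for youngest→oldest.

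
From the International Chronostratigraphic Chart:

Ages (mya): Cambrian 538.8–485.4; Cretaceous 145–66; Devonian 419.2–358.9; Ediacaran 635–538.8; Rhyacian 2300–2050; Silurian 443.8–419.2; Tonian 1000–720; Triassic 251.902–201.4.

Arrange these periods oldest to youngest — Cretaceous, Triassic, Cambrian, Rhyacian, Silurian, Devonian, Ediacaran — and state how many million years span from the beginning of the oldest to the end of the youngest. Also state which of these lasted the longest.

Start ages (Ma): Rhyacian 2300, Ediacaran 635, Cambrian 538.8, Silurian 443.8, Devonian 419.2, Triassic 251.902, Cretaceous 145.
Ordered oldest to youngest: Rhyacian, Ediacaran, Cambrian, Silurian, Devonian, Triassic, Cretaceous.
Span = 2300 − 66 = 2234 Myr.
Durations: Cambrian 53.4, Cretaceous 79, Ediacaran 96.2, Silurian 24.6, Rhyacian 250, Triassic 50.502, Devonian 60.3 → longest is Rhyacian (250 Myr).

Rhyacian, Ediacaran, Cambrian, Silurian, Devonian, Triassic, Cretaceous; total span 2234 Myr; longest is Rhyacian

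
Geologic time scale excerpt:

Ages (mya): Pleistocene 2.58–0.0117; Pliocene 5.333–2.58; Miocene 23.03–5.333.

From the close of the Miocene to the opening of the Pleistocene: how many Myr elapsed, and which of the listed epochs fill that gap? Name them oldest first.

2.753 million years; Pliocene

End of Miocene = 5.333 Ma; start of Pleistocene = 2.58 Ma.
Gap = 5.333 − 2.58 = 2.753 Myr.
Epochs wholly inside 5.333–2.58 Ma: Pliocene (5.333–2.58).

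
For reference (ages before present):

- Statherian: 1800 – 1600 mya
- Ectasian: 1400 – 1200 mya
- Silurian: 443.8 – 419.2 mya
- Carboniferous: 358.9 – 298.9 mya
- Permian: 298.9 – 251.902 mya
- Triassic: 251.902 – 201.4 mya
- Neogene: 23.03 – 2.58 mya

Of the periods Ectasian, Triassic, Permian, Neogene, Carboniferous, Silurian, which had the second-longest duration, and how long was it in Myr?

Carboniferous, 60 million years

Start − end for each: Ectasian 1400 − 1200 = 200; Triassic 251.902 − 201.4 = 50.502; Permian 298.9 − 251.902 = 46.998; Neogene 23.03 − 2.58 = 20.45; Carboniferous 358.9 − 298.9 = 60; Silurian 443.8 − 419.2 = 24.6.
Ranking these from longest: Ectasian > Carboniferous > Triassic > Permian > Silurian > Neogene.
Position 2 in that ranking is Carboniferous, which lasted 60 Myr.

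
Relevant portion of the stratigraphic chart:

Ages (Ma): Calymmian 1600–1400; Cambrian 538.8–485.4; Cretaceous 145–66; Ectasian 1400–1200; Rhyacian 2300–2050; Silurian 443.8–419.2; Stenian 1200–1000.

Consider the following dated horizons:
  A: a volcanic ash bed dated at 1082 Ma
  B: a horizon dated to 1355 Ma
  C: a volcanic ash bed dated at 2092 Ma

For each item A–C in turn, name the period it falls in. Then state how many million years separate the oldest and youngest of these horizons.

Match each age against the start–end ranges in the excerpt: A = 1082 Ma → Stenian (1200–1000); B = 1355 Ma → Ectasian (1400–1200); C = 2092 Ma → Rhyacian (2300–2050).
The largest age is 2092 Ma and the smallest is 1082 Ma; their difference is 1010 Myr.

A — Stenian; B — Ectasian; C — Rhyacian; span 1010 million years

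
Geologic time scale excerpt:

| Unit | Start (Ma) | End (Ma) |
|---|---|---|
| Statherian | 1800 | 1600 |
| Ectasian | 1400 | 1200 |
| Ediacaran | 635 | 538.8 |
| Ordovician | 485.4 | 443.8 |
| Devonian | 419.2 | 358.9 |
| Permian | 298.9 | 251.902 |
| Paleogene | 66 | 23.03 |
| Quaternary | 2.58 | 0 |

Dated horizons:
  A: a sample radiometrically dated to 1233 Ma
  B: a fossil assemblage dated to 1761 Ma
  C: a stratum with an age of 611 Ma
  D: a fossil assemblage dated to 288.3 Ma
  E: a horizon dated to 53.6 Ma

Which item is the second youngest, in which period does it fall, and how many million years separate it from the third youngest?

D, in the Permian; 322.7 million years to C

Sorted youngest-first by Ma: E (53.6), D (288.3), C (611), A (1233), B (1761).
The second youngest is D at 288.3 Ma, which lies in 298.9–251.902 Ma: the Permian.
The third youngest is C at 611 Ma; separation = |288.3 − 611| = 322.7 Myr.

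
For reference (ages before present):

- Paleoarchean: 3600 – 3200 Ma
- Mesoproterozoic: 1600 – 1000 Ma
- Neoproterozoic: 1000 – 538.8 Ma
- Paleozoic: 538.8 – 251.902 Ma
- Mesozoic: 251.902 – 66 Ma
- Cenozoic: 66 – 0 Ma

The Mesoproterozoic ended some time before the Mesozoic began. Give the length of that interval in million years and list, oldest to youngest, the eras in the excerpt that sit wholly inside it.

The Mesoproterozoic closes at 1000 Ma and the Mesozoic opens at 251.902 Ma, so the interval is 1000 − 251.902 = 748.098 Myr.
An era fits inside if it starts at or after 1000 Ma and ends at or before 251.902 Ma; oldest first that gives Neoproterozoic, Paleozoic.

748.098 million years; Neoproterozoic, Paleozoic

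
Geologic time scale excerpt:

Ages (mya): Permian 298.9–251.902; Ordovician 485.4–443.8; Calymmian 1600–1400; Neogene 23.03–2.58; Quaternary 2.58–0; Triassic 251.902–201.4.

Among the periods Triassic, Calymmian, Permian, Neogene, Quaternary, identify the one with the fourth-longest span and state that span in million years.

Durations: Triassic 50.502; Calymmian 200; Permian 46.998; Neogene 20.45; Quaternary 2.58 Myr.
Sorted longest-first: Calymmian (200), Triassic (50.502), Permian (46.998), Neogene (20.45), Quaternary (2.58).
The fourth longest is Neogene at 20.45 Myr.

Neogene, 20.45 million years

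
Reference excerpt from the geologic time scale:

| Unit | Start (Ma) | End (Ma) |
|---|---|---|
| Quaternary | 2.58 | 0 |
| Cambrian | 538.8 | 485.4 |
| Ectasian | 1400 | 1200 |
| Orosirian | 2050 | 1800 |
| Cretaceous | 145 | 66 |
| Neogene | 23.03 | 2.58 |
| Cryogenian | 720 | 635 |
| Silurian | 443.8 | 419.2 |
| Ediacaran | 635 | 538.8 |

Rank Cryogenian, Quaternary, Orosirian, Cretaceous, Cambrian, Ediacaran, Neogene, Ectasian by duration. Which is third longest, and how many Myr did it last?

Ediacaran, 96.2 million years

Start − end for each: Cryogenian 720 − 635 = 85; Quaternary 2.58 − 0 = 2.58; Orosirian 2050 − 1800 = 250; Cretaceous 145 − 66 = 79; Cambrian 538.8 − 485.4 = 53.4; Ediacaran 635 − 538.8 = 96.2; Neogene 23.03 − 2.58 = 20.45; Ectasian 1400 − 1200 = 200.
Ranking these from longest: Orosirian > Ectasian > Ediacaran > Cryogenian > Cretaceous > Cambrian > Neogene > Quaternary.
Position 3 in that ranking is Ediacaran, which lasted 96.2 Myr.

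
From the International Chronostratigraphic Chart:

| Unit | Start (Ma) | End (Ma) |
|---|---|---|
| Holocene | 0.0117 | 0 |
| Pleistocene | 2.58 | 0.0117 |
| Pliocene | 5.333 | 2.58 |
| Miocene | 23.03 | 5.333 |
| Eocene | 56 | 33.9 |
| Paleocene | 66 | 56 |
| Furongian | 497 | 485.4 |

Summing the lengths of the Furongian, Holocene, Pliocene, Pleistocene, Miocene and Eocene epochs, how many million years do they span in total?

Duration is start − end for each: (497 − 485.4) + (0.0117 − 0) + (5.333 − 2.58) + (2.58 − 0.0117) + (23.03 − 5.333) + (56 − 33.9).
That is 11.6 + 0.0117 + 2.753 + 2.5683 + 17.697 + 22.1, which totals 56.73 million years.

56.73 million years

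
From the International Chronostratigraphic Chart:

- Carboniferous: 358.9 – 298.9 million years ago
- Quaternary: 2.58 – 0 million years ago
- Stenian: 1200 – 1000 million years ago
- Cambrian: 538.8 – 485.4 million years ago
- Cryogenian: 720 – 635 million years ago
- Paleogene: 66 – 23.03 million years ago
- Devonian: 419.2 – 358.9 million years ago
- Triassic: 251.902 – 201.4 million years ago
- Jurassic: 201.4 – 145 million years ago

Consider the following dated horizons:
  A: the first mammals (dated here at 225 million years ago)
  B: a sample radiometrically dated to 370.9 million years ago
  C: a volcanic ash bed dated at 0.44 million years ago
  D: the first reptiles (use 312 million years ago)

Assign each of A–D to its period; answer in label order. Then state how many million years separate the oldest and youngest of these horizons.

A — Triassic; B — Devonian; C — Quaternary; D — Carboniferous; span 370.46 million years

A: 225 Ma lies in 251.902–201.4 Ma, so Triassic.
B: 370.9 Ma lies in 419.2–358.9 Ma, so Devonian.
C: 0.44 Ma lies in 2.58–0 Ma, so Quaternary.
D: 312 Ma lies in 358.9–298.9 Ma, so Carboniferous.
Oldest = 370.9 Ma, youngest = 0.44 Ma → span 370.46 Myr.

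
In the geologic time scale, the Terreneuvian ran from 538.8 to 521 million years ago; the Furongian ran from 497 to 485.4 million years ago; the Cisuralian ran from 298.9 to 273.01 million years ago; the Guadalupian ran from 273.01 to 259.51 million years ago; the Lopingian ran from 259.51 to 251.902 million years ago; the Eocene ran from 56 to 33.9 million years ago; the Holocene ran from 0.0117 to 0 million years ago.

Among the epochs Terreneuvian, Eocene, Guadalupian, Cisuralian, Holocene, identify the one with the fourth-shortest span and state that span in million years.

Eocene, 22.1 million years

Durations: Terreneuvian 17.8; Eocene 22.1; Guadalupian 13.5; Cisuralian 25.89; Holocene 0.0117 Myr.
Sorted shortest-first: Holocene (0.0117), Guadalupian (13.5), Terreneuvian (17.8), Eocene (22.1), Cisuralian (25.89).
The fourth shortest is Eocene at 22.1 Myr.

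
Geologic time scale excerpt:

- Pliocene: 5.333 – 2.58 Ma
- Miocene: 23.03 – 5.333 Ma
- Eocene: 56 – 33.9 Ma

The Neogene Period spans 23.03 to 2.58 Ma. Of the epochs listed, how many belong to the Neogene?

Epochs inside 23.03–2.58 Ma: Miocene, Pliocene — 2 in total.

2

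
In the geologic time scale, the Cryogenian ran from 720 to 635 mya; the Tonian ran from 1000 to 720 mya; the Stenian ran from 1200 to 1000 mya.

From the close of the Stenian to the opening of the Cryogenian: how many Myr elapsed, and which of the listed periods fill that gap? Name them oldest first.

280 million years; Tonian

End of Stenian = 1000 Ma; start of Cryogenian = 720 Ma.
Gap = 1000 − 720 = 280 Myr.
Periods wholly inside 1000–720 Ma: Tonian (1000–720).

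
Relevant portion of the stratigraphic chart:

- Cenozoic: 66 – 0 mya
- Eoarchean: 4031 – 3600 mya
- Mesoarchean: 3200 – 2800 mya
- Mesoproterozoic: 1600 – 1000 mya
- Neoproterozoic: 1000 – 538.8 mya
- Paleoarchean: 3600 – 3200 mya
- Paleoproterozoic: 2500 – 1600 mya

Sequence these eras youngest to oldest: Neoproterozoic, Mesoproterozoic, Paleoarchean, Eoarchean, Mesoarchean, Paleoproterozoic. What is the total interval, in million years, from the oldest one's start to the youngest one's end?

Start ages (Ma): Eoarchean 4031, Paleoarchean 3600, Mesoarchean 3200, Paleoproterozoic 2500, Mesoproterozoic 1600, Neoproterozoic 1000.
Ordered youngest to oldest: Neoproterozoic, Mesoproterozoic, Paleoproterozoic, Mesoarchean, Paleoarchean, Eoarchean.
Span = 4031 − 538.8 = 3492.2 Myr.

Neoproterozoic, Mesoproterozoic, Paleoproterozoic, Mesoarchean, Paleoarchean, Eoarchean; total span 3492.2 Myr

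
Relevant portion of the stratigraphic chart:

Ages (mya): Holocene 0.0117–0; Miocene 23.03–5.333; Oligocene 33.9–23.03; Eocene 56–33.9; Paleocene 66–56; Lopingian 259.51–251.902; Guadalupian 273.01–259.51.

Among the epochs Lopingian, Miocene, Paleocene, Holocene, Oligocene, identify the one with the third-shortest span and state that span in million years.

Paleocene, 10 million years

Durations: Lopingian 7.608; Miocene 17.697; Paleocene 10; Holocene 0.0117; Oligocene 10.87 Myr.
Sorted shortest-first: Holocene (0.0117), Lopingian (7.608), Paleocene (10), Oligocene (10.87), Miocene (17.697).
The third shortest is Paleocene at 10 Myr.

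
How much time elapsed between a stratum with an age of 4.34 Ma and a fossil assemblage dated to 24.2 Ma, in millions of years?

24.2 − 4.34 = 19.86 million years.

19.86 million years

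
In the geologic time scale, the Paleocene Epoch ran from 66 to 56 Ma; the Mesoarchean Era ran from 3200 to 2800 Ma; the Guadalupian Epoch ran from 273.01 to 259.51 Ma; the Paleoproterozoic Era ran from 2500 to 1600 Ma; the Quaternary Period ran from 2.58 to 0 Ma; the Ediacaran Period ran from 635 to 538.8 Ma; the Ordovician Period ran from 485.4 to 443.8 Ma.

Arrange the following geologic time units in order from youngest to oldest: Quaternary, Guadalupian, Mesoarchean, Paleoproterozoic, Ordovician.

Read off each span (Ma): Quaternary 2.58–0; Guadalupian 273.01–259.51; Mesoarchean 3200–2800; Paleoproterozoic 2500–1600; Ordovician 485.4–443.8.
Larger Ma is older, so oldest→youngest is Mesoarchean, Paleoproterozoic, Ordovician, Guadalupian, Quaternary; reverse it for youngest→oldest.

Quaternary → Guadalupian → Ordovician → Paleoproterozoic → Mesoarchean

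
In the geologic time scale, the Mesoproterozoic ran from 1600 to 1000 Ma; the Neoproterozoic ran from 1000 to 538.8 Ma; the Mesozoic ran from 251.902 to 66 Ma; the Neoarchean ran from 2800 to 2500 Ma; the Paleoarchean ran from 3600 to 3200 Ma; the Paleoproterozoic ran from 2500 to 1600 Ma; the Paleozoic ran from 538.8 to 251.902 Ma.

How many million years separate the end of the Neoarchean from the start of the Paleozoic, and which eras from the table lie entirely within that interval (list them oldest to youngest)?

End of Neoarchean = 2500 Ma; start of Paleozoic = 538.8 Ma.
Gap = 2500 − 538.8 = 1961.2 Myr.
Eras wholly inside 2500–538.8 Ma: Paleoproterozoic (2500–1600), Mesoproterozoic (1600–1000), Neoproterozoic (1000–538.8).

1961.2 million years; Paleoproterozoic, Mesoproterozoic, Neoproterozoic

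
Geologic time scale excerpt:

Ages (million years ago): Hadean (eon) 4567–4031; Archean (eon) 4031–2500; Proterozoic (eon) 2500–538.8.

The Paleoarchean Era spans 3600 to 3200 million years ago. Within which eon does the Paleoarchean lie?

Archean

The Paleoarchean (3600–3200 Ma) lies entirely within 4031–2500 Ma, the Archean Eon.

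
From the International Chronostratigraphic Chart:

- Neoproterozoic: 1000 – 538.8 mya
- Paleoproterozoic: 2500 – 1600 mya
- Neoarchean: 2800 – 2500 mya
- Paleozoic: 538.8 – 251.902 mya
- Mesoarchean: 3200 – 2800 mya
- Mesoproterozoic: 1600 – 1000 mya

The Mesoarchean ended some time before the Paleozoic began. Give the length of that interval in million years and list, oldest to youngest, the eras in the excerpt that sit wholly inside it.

End of Mesoarchean = 2800 Ma; start of Paleozoic = 538.8 Ma.
Gap = 2800 − 538.8 = 2261.2 Myr.
Eras wholly inside 2800–538.8 Ma: Neoarchean (2800–2500), Paleoproterozoic (2500–1600), Mesoproterozoic (1600–1000), Neoproterozoic (1000–538.8).

2261.2 million years; Neoarchean, Paleoproterozoic, Mesoproterozoic, Neoproterozoic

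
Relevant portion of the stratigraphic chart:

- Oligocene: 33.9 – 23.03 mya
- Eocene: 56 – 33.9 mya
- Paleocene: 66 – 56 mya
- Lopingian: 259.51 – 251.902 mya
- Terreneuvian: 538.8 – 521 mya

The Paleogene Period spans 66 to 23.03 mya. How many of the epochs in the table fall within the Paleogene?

Epochs inside 66–23.03 Ma: Paleocene, Eocene, Oligocene — 3 in total.

3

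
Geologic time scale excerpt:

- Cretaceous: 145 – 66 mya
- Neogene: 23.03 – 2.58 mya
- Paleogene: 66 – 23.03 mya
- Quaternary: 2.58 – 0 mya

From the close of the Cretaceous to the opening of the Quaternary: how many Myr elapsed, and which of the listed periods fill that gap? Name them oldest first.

63.42 million years; Paleogene, Neogene

End of Cretaceous = 66 Ma; start of Quaternary = 2.58 Ma.
Gap = 66 − 2.58 = 63.42 Myr.
Periods wholly inside 66–2.58 Ma: Paleogene (66–23.03), Neogene (23.03–2.58).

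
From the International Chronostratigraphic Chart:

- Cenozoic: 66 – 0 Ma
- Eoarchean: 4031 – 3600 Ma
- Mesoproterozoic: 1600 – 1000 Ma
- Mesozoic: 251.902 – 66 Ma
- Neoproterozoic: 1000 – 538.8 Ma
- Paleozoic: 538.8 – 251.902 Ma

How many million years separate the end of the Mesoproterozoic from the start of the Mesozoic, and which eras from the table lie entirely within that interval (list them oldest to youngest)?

748.098 million years; Neoproterozoic, Paleozoic

The Mesoproterozoic closes at 1000 Ma and the Mesozoic opens at 251.902 Ma, so the interval is 1000 − 251.902 = 748.098 Myr.
An era fits inside if it starts at or after 1000 Ma and ends at or before 251.902 Ma; oldest first that gives Neoproterozoic, Paleozoic.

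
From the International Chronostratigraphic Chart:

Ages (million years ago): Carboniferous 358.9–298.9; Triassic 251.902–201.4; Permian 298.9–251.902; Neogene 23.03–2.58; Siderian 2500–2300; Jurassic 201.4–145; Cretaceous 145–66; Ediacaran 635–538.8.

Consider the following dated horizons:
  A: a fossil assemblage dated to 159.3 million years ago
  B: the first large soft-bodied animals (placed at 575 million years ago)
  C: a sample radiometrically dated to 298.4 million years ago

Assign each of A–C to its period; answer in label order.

Match each age against the start–end ranges in the excerpt: A = 159.3 Ma → Jurassic (201.4–145); B = 575 Ma → Ediacaran (635–538.8); C = 298.4 Ma → Permian (298.9–251.902).

A — Jurassic; B — Ediacaran; C — Permian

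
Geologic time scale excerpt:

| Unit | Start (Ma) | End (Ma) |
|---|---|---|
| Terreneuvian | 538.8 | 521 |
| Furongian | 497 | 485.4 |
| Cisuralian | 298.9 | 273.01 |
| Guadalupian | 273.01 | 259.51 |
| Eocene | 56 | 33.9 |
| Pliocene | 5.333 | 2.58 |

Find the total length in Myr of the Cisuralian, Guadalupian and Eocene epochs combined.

Each duration: Cisuralian = 25.89; Guadalupian = 13.5; Eocene = 22.1.
Sum: 25.89 + 13.5 + 22.1 = 61.49 Myr.

61.49 million years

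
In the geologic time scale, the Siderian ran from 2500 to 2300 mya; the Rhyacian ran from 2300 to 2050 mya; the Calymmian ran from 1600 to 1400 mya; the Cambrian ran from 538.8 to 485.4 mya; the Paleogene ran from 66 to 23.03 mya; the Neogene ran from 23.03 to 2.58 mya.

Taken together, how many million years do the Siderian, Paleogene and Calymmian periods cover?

Duration is start − end for each: (2500 − 2300) + (66 − 23.03) + (1600 − 1400).
That is 200 + 42.97 + 200, which totals 442.97 million years.

442.97 million years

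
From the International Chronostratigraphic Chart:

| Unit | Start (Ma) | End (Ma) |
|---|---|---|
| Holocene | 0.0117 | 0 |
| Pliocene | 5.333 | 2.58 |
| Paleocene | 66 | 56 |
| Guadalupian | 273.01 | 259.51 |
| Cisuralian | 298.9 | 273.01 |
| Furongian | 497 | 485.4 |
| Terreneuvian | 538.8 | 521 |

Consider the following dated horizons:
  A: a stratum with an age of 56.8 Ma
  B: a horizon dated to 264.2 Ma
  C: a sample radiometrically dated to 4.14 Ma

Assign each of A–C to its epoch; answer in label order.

A: 56.8 Ma lies in 66–56 Ma, so Paleocene.
B: 264.2 Ma lies in 273.01–259.51 Ma, so Guadalupian.
C: 4.14 Ma lies in 5.333–2.58 Ma, so Pliocene.

A — Paleocene; B — Guadalupian; C — Pliocene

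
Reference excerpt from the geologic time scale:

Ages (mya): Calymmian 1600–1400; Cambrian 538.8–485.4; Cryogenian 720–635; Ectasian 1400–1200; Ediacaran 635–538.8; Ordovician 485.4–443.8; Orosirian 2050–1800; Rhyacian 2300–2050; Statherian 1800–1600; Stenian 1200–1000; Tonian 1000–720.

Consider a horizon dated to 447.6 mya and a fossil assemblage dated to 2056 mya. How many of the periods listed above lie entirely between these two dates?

9

The older date is 2056 Ma and the younger is 447.6 Ma.
Periods with start < 2056 and end > 447.6 Ma: Orosirian (2050–1800), Statherian (1800–1600), Calymmian (1600–1400), Ectasian (1400–1200), Stenian (1200–1000), Tonian (1000–720), Cryogenian (720–635), Ediacaran (635–538.8), Cambrian (538.8–485.4).
That is 9 complete periods.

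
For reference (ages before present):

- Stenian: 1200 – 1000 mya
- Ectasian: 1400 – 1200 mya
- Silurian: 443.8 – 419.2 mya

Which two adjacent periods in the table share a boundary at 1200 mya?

The Ectasian ends at 1200 mya and the Stenian begins at 1200 mya, so they share that boundary.

Ectasian and Stenian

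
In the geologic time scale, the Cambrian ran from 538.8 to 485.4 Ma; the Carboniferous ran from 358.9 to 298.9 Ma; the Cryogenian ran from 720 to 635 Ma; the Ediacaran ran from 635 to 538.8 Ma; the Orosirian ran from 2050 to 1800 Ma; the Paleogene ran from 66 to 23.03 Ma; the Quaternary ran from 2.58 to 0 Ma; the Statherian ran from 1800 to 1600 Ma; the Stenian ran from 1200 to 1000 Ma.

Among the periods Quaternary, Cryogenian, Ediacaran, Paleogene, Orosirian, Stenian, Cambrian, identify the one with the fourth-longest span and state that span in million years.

Durations: Quaternary 2.58; Cryogenian 85; Ediacaran 96.2; Paleogene 42.97; Orosirian 250; Stenian 200; Cambrian 53.4 Myr.
Sorted longest-first: Orosirian (250), Stenian (200), Ediacaran (96.2), Cryogenian (85), Cambrian (53.4), Paleogene (42.97), Quaternary (2.58).
The fourth longest is Cryogenian at 85 Myr.

Cryogenian, 85 million years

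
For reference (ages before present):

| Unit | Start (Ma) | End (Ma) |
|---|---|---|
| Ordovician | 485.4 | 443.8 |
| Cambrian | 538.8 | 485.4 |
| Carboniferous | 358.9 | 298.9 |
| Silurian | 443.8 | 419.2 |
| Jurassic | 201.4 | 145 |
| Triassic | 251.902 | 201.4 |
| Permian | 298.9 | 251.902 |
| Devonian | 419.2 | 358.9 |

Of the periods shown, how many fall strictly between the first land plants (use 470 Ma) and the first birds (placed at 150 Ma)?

5

The older date is 470 Ma and the younger is 150 Ma.
Periods with start < 470 and end > 150 Ma: Silurian (443.8–419.2), Devonian (419.2–358.9), Carboniferous (358.9–298.9), Permian (298.9–251.902), Triassic (251.902–201.4).
That is 5 complete periods.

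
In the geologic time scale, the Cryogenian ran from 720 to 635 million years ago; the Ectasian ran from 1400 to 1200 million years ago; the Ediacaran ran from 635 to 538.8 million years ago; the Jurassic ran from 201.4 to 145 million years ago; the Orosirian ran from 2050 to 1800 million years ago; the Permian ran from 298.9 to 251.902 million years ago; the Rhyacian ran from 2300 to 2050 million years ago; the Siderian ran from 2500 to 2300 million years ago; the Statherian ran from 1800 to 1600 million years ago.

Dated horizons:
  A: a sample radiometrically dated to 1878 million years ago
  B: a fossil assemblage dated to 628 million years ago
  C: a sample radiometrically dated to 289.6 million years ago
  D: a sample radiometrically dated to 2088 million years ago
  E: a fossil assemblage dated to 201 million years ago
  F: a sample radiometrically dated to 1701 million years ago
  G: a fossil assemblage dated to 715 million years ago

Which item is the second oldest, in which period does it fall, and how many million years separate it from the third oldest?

A, in the Orosirian; 177 million years to F

Sorted oldest-first by Ma: D (2088), A (1878), F (1701), G (715), B (628), C (289.6), E (201).
The second oldest is A at 1878 Ma, which lies in 2050–1800 Ma: the Orosirian.
The third oldest is F at 1701 Ma; separation = |1878 − 1701| = 177 Myr.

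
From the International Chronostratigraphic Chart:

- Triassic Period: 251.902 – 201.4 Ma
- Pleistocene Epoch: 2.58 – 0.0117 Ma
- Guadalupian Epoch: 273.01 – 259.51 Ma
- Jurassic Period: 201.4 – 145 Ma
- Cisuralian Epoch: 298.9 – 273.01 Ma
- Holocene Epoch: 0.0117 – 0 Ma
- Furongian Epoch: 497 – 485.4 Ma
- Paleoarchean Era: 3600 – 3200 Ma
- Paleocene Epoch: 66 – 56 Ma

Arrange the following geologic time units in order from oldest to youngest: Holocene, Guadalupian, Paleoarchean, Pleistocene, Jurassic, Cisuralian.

Paleoarchean, Cisuralian, Guadalupian, Jurassic, Pleistocene, Holocene

Sorting by start age (descending Ma, since larger Ma = older): Paleoarchean start 3600, Cisuralian start 298.9, Guadalupian start 273.01, Jurassic start 201.4, Pleistocene start 2.58, Holocene start 0.0117.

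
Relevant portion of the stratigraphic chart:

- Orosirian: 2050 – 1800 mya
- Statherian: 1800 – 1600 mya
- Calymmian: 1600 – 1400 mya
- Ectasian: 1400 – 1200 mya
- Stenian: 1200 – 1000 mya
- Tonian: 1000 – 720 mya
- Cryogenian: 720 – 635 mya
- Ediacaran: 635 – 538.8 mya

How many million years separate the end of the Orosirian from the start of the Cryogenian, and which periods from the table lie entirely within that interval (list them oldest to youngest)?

End of Orosirian = 1800 Ma; start of Cryogenian = 720 Ma.
Gap = 1800 − 720 = 1080 Myr.
Periods wholly inside 1800–720 Ma: Statherian (1800–1600), Calymmian (1600–1400), Ectasian (1400–1200), Stenian (1200–1000), Tonian (1000–720).

1080 million years; Statherian, Calymmian, Ectasian, Stenian, Tonian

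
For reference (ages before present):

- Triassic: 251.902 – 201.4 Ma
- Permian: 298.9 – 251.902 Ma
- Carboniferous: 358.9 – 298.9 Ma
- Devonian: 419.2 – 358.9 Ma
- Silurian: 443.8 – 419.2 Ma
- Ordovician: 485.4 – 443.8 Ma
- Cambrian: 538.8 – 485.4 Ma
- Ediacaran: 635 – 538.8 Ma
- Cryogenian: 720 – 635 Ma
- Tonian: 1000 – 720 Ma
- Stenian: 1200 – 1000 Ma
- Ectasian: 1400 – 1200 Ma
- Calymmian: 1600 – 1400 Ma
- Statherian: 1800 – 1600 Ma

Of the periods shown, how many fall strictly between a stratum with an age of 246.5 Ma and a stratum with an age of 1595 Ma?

11

The older date is 1595 Ma and the younger is 246.5 Ma.
Periods with start < 1595 and end > 246.5 Ma: Ectasian (1400–1200), Stenian (1200–1000), Tonian (1000–720), Cryogenian (720–635), Ediacaran (635–538.8), Cambrian (538.8–485.4), Ordovician (485.4–443.8), Silurian (443.8–419.2), Devonian (419.2–358.9), Carboniferous (358.9–298.9), Permian (298.9–251.902).
That is 11 complete periods.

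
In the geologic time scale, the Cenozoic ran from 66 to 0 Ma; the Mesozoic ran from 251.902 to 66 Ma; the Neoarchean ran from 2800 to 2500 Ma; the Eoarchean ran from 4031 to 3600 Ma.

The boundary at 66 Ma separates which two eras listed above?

The Mesozoic ends at 66 Ma and the Cenozoic begins at 66 Ma, so they share that boundary.

Mesozoic and Cenozoic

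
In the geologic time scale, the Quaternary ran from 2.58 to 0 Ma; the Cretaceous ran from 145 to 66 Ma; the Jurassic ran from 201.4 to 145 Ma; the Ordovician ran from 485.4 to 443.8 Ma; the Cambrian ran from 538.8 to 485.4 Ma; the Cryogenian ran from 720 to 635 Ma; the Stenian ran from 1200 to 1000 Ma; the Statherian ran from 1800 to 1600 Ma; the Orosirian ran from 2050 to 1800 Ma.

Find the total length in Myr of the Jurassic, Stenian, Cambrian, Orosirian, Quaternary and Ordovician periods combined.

Each duration: Jurassic = 56.4; Stenian = 200; Cambrian = 53.4; Orosirian = 250; Quaternary = 2.58; Ordovician = 41.6.
Sum: 56.4 + 200 + 53.4 + 250 + 2.58 + 41.6 = 603.98 Myr.

603.98 million years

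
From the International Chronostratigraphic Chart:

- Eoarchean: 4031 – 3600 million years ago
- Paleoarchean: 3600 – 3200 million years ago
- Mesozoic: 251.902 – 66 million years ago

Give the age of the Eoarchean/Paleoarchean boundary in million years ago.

3600 million years ago

The Eoarchean ends and the Paleoarchean begins at 3600 million years ago.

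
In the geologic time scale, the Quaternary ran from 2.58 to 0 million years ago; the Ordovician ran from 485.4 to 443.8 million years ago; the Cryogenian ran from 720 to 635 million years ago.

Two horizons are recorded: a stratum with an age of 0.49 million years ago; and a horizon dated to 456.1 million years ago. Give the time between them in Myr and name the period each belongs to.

Elapsed time: 456.1 − 0.49 = 455.61 Myr.
0.49 Ma lies within 2.58–0 Ma: Quaternary.
456.1 Ma lies within 485.4–443.8 Ma: Ordovician.

455.61 million years apart; the first in the Quaternary, the second in the Ordovician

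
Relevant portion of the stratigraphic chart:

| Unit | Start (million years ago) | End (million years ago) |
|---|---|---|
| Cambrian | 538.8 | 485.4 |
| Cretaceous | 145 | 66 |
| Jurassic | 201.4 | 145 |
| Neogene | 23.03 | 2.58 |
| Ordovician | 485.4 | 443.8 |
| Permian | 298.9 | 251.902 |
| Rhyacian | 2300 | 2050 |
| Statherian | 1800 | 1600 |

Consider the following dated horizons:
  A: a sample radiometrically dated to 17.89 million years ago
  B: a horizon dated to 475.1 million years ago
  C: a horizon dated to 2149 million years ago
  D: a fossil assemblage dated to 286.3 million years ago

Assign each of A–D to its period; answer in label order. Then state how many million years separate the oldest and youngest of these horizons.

A — Neogene; B — Ordovician; C — Rhyacian; D — Permian; span 2131.11 million years

Match each age against the start–end ranges in the excerpt: A = 17.89 Ma → Neogene (23.03–2.58); B = 475.1 Ma → Ordovician (485.4–443.8); C = 2149 Ma → Rhyacian (2300–2050); D = 286.3 Ma → Permian (298.9–251.902).
The largest age is 2149 Ma and the smallest is 17.89 Ma; their difference is 2131.11 Myr.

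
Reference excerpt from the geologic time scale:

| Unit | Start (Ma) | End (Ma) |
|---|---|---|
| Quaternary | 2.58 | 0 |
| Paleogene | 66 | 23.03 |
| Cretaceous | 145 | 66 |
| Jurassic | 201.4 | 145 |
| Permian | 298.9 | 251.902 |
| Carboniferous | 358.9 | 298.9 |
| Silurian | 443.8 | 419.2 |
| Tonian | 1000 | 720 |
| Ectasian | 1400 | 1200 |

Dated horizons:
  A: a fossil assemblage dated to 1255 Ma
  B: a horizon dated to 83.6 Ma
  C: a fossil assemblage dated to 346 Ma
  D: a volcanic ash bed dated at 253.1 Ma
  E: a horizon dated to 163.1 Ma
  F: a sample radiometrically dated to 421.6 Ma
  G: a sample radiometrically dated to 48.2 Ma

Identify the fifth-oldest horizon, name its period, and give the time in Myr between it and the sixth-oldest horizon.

Larger Ma means older, so oldest first: A 1255 > F 421.6 > C 346 > D 253.1 > E 163.1 > B 83.6 > G 48.2.
Counting 5 along gives E (163.1 Ma); the excerpt puts that inside the Jurassic, 201.4–145 Ma.
Next in line is B (83.6 Ma), and 163.1 − 83.6 = 79.5 Myr.

E, in the Jurassic; 79.5 million years to B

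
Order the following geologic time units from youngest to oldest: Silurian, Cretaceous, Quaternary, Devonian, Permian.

Quaternary, then Cretaceous, then Permian, then Devonian, then Silurian

Group by era (each group listed oldest first) — Paleozoic: Silurian, Devonian, Permian; Mesozoic: Cretaceous; Cenozoic: Quaternary. The eras run Paleozoic → Mesozoic → Cenozoic. Concatenating the groups in that era order and then reversing gives youngest to oldest.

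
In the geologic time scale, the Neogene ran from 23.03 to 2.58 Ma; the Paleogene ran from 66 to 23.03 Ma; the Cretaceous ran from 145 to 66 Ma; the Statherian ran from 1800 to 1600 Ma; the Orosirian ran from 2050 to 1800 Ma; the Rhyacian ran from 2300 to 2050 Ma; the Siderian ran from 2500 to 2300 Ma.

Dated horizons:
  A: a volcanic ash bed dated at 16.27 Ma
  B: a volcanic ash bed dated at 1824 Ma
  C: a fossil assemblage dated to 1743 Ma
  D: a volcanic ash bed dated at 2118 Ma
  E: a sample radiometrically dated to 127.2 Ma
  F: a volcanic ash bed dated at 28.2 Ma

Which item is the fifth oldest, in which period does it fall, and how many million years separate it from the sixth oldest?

Larger Ma means older, so oldest first: D 2118 > B 1824 > C 1743 > E 127.2 > F 28.2 > A 16.27.
Counting 5 along gives F (28.2 Ma); the excerpt puts that inside the Paleogene, 66–23.03 Ma.
Next in line is A (16.27 Ma), and 28.2 − 16.27 = 11.93 Myr.

F, in the Paleogene; 11.93 million years to A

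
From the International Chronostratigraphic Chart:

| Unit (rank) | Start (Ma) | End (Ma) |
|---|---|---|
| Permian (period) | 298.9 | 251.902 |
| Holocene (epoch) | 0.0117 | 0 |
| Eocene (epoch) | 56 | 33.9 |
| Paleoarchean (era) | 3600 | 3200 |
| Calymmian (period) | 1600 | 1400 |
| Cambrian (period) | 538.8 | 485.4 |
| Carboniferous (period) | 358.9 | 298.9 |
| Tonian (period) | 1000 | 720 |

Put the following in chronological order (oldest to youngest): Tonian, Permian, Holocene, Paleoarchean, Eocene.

Read off each span (Ma): Tonian 1000–720; Permian 298.9–251.902; Holocene 0.0117–0; Paleoarchean 3600–3200; Eocene 56–33.9.
Larger Ma is older, so oldest→youngest is Paleoarchean, Tonian, Permian, Eocene, Holocene.

Paleoarchean, then Tonian, then Permian, then Eocene, then Holocene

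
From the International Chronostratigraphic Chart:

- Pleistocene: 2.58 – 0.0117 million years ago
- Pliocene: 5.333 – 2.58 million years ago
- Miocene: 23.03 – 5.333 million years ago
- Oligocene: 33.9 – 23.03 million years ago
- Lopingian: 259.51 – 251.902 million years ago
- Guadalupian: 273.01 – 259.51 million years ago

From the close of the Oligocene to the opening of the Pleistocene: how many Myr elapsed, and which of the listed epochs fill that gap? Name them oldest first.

End of Oligocene = 23.03 Ma; start of Pleistocene = 2.58 Ma.
Gap = 23.03 − 2.58 = 20.45 Myr.
Epochs wholly inside 23.03–2.58 Ma: Miocene (23.03–5.333), Pliocene (5.333–2.58).

20.45 million years; Miocene, Pliocene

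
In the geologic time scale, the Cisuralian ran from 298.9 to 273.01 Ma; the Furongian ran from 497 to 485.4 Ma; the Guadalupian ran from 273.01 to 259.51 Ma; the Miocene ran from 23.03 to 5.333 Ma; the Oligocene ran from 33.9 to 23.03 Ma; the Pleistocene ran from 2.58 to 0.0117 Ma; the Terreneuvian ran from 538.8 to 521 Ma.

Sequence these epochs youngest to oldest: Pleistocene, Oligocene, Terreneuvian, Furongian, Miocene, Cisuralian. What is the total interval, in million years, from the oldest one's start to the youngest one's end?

Start ages (Ma): Terreneuvian 538.8, Furongian 497, Cisuralian 298.9, Oligocene 33.9, Miocene 23.03, Pleistocene 2.58.
Ordered youngest to oldest: Pleistocene, Miocene, Oligocene, Cisuralian, Furongian, Terreneuvian.
Span = 538.8 − 0.0117 = 538.7883 Myr.

Pleistocene, Miocene, Oligocene, Cisuralian, Furongian, Terreneuvian; total span 538.7883 Myr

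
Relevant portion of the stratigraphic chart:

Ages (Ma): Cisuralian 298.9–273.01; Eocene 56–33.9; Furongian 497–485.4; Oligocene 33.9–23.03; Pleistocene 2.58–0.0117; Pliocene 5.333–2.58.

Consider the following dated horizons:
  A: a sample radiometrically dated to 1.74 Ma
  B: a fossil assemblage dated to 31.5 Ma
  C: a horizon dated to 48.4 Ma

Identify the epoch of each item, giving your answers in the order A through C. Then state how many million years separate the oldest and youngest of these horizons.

Match each age against the start–end ranges in the excerpt: A = 1.74 Ma → Pleistocene (2.58–0.0117); B = 31.5 Ma → Oligocene (33.9–23.03); C = 48.4 Ma → Eocene (56–33.9).
The largest age is 48.4 Ma and the smallest is 1.74 Ma; their difference is 46.66 Myr.

A — Pleistocene; B — Oligocene; C — Eocene; span 46.66 million years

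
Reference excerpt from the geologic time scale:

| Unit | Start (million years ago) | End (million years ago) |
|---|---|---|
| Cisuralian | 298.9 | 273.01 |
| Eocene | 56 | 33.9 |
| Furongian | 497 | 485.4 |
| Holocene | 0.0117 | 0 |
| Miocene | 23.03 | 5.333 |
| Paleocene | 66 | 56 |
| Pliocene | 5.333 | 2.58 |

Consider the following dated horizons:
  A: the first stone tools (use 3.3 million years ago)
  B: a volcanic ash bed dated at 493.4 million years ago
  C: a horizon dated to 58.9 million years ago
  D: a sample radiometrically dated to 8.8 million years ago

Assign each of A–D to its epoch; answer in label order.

A — Pliocene; B — Furongian; C — Paleocene; D — Miocene

A: 3.3 Ma lies in 5.333–2.58 Ma, so Pliocene.
B: 493.4 Ma lies in 497–485.4 Ma, so Furongian.
C: 58.9 Ma lies in 66–56 Ma, so Paleocene.
D: 8.8 Ma lies in 23.03–5.333 Ma, so Miocene.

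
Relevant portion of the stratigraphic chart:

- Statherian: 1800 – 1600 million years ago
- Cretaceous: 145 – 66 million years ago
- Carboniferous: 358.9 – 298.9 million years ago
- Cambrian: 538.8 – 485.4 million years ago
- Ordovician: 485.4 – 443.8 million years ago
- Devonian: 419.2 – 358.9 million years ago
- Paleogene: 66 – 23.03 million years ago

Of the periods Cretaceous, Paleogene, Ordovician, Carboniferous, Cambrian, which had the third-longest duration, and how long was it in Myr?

Cambrian, 53.4 million years

Durations: Cretaceous 79; Paleogene 42.97; Ordovician 41.6; Carboniferous 60; Cambrian 53.4 Myr.
Sorted longest-first: Cretaceous (79), Carboniferous (60), Cambrian (53.4), Paleogene (42.97), Ordovician (41.6).
The third longest is Cambrian at 53.4 Myr.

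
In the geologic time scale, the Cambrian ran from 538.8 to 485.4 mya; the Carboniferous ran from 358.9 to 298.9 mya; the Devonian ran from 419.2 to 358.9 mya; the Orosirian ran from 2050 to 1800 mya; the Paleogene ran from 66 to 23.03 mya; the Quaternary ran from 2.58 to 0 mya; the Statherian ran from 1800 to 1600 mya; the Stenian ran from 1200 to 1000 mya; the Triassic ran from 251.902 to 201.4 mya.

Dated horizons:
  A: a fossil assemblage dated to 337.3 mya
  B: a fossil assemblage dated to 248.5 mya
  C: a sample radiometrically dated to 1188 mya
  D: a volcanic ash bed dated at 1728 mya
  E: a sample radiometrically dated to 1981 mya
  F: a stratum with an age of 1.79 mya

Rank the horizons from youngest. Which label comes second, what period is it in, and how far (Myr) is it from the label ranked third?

B, in the Triassic; 88.8 million years to A

Smaller Ma means younger, so youngest first: F 1.79 < B 248.5 < A 337.3 < C 1188 < D 1728 < E 1981.
Counting 2 along gives B (248.5 Ma); the excerpt puts that inside the Triassic, 251.902–201.4 Ma.
Next in line is A (337.3 Ma), and 337.3 − 248.5 = 88.8 Myr.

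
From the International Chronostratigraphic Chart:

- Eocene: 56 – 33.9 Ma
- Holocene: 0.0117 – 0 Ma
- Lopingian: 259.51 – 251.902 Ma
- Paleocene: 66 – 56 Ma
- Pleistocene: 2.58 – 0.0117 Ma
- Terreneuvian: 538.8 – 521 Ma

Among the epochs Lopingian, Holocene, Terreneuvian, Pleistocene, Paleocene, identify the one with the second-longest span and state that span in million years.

Paleocene, 10 million years

Durations: Lopingian 7.608; Holocene 0.0117; Terreneuvian 17.8; Pleistocene 2.5683; Paleocene 10 Myr.
Sorted longest-first: Terreneuvian (17.8), Paleocene (10), Lopingian (7.608), Pleistocene (2.5683), Holocene (0.0117).
The second longest is Paleocene at 10 Myr.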